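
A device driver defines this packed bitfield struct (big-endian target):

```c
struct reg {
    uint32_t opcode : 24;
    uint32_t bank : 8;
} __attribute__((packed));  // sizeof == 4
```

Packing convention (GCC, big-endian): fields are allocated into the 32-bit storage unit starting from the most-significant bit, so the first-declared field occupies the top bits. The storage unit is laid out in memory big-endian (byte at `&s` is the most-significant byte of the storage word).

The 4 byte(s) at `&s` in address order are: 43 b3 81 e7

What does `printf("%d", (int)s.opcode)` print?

[0]=0x43 [1]=0xb3 [2]=0x81 [3]=0xe7 (big-endian) → word 0x43b381e7
opcode:24 @ bit 8 → (0x43b381e7>>8)&0xffffff = 0x43b381  ←
bank:8 @ bit 0 → (0x43b381e7>>0)&0xff = 0xe7

4436865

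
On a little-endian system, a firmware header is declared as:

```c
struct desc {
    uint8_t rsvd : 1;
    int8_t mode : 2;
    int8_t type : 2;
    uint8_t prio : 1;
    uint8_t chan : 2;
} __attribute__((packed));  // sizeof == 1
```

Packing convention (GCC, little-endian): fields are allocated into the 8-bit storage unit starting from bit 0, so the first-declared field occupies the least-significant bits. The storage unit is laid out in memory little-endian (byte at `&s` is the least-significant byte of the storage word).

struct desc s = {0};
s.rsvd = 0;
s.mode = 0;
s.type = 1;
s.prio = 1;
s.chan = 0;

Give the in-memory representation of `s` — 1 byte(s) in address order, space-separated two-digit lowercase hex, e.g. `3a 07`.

rsvd (1b) val=0 bits=0x0 at bit 0: 0x00
mode (2b) val=0 bits=0x0 at bit 1: 0x00
type (2b) val=1 bits=0x1 at bit 3: 0x08
prio (1b) val=1 bits=0x1 at bit 5: 0x28
chan (2b) val=0 bits=0x0 at bit 6: 0x28
word = 0x28 → little-endian bytes:
  [0]=0x28

28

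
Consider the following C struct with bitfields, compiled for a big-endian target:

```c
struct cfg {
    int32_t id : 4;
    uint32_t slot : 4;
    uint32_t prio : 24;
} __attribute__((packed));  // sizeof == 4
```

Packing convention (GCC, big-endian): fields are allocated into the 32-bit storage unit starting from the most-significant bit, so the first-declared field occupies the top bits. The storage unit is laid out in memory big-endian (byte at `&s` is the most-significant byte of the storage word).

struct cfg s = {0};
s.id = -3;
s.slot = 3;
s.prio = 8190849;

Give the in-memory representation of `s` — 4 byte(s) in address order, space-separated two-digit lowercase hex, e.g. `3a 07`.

d3 7c fb 81

id:4 = -3 → 0xd << 28 → word 0xd0000000
slot:4 = 3 → 0x3 << 24 → word 0xd3000000
prio:24 = 8190849 → 0x7cfb81 << 0 → word 0xd37cfb81
word = 0xd37cfb81 → big-endian bytes:
  [0]=0xd3  [1]=0x7c  [2]=0xfb  [3]=0x81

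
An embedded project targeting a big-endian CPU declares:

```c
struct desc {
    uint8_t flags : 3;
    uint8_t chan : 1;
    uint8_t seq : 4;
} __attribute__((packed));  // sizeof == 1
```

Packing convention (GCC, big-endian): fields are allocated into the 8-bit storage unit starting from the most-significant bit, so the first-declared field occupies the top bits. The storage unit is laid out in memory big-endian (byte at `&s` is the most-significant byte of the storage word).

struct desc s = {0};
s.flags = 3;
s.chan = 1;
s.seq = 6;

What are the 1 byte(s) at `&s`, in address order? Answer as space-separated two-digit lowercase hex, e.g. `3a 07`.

76

flags:3 = 3 → 0x3 << 5 → word 0x60
chan:1 = 1 → 0x1 << 4 → word 0x70
seq:4 = 6 → 0x6 << 0 → word 0x76
word = 0x76 → big-endian bytes:
  [0]=0x76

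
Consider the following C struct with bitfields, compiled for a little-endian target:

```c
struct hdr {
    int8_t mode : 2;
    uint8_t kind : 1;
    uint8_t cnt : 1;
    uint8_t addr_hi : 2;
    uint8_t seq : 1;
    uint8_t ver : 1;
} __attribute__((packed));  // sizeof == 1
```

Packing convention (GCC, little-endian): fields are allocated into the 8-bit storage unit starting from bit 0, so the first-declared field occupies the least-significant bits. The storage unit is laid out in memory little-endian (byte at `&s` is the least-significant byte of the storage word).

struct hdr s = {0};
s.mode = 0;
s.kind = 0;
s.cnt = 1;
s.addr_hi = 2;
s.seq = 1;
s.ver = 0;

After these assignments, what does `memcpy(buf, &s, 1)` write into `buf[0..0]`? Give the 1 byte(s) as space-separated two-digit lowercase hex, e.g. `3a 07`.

mode (2b) val=0 bits=0x0 at bit 0: 0x00
kind (1b) val=0 bits=0x0 at bit 2: 0x00
cnt (1b) val=1 bits=0x1 at bit 3: 0x08
addr_hi (2b) val=2 bits=0x2 at bit 4: 0x28
seq (1b) val=1 bits=0x1 at bit 6: 0x68
ver (1b) val=0 bits=0x0 at bit 7: 0x68
word = 0x68 → little-endian bytes:
  [0]=0x68

68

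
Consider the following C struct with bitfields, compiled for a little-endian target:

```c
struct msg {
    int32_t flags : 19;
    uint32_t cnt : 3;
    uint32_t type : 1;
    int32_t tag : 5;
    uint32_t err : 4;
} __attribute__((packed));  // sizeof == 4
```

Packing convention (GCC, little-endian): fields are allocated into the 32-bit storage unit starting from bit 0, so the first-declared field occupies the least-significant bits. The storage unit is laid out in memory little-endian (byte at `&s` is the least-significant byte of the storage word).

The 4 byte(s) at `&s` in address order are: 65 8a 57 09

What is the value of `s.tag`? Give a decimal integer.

-14

[0]=0x65 [1]=0x8a [2]=0x57 [3]=0x09 (little-endian) → word 0x09578a65
flags [0+:19] = (word>>0) & 0x7ffff = 494181
cnt [19+:3] = (word>>19) & 0x7 = 2
type [22+:1] = (word>>22) & 0x1 = 1
tag [23+:5] = (word>>23) & 0x1f = 18  ←
err [28+:4] = (word>>28) & 0xf = 0
tag signed 5b, MSB=1: 18 - 32 = -14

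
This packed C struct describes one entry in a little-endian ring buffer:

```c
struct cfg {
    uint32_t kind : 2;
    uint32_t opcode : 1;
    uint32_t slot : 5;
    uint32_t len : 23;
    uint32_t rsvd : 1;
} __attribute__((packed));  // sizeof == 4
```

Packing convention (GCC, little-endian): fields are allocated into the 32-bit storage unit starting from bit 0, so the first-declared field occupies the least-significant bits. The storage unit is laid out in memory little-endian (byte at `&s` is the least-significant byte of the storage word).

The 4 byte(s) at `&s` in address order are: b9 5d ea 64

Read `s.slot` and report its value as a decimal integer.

[0]=0xb9 [1]=0x5d [2]=0xea [3]=0x64 (little-endian) → word 0x64ea5db9
kind:2 @ bit 0 → (0x64ea5db9>>0)&0x3 = 0x1
opcode:1 @ bit 2 → (0x64ea5db9>>2)&0x1 = 0x0
slot:5 @ bit 3 → (0x64ea5db9>>3)&0x1f = 0x17  ←
len:23 @ bit 8 → (0x64ea5db9>>8)&0x7fffff = 0x64ea5d
rsvd:1 @ bit 31 → (0x64ea5db9>>31)&0x1 = 0x0

23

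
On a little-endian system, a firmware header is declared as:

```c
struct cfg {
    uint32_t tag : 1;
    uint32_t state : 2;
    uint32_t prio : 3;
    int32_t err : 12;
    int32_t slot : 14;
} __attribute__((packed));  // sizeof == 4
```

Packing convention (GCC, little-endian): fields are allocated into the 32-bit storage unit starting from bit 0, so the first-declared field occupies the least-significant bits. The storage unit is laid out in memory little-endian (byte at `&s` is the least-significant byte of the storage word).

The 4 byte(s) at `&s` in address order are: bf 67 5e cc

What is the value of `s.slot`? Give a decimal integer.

[0]=0xbf [1]=0x67 [2]=0x5e [3]=0xcc (little-endian) → word 0xcc5e67bf
tag [0+:1] = (word>>0) & 0x1 = 1
state [1+:2] = (word>>1) & 0x3 = 3
prio [3+:3] = (word>>3) & 0x7 = 7
err [6+:12] = (word>>6) & 0xfff = 2462
slot [18+:14] = (word>>18) & 0x3fff = 13079  ←
slot signed 14b, MSB=1: 13079 - 16384 = -3305

-3305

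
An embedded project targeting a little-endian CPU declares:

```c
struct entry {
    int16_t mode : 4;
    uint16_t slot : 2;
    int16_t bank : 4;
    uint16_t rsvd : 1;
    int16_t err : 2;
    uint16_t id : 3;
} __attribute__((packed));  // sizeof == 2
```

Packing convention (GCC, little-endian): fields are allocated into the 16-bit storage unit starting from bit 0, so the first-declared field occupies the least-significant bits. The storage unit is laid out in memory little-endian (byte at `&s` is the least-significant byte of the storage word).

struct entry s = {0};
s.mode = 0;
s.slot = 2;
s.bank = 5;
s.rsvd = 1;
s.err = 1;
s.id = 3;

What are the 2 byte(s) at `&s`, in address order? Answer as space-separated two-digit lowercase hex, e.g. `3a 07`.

mode (4b) val=0 bits=0x0 at bit 0: 0x0000
slot (2b) val=2 bits=0x2 at bit 4: 0x0020
bank (4b) val=5 bits=0x5 at bit 6: 0x0160
rsvd (1b) val=1 bits=0x1 at bit 10: 0x0560
err (2b) val=1 bits=0x1 at bit 11: 0x0d60
id (3b) val=3 bits=0x3 at bit 13: 0x6d60
word = 0x6d60 → little-endian bytes:
  [0]=0x60  [1]=0x6d

60 6d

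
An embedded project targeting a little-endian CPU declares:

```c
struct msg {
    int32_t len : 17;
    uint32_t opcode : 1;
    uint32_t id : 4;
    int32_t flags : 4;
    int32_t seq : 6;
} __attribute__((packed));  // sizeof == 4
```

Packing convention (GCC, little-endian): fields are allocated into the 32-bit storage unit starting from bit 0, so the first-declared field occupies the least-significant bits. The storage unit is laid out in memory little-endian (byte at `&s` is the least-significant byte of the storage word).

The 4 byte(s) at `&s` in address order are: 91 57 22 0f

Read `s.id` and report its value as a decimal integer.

[0]=0x91 [1]=0x57 [2]=0x22 [3]=0x0f (little-endian) → word 0x0f225791
len [0+:17] = (word>>0) & 0x1ffff = 22417
opcode [17+:1] = (word>>17) & 0x1 = 1
id [18+:4] = (word>>18) & 0xf = 8  ←
flags [22+:4] = (word>>22) & 0xf = 12
seq [26+:6] = (word>>26) & 0x3f = 3

8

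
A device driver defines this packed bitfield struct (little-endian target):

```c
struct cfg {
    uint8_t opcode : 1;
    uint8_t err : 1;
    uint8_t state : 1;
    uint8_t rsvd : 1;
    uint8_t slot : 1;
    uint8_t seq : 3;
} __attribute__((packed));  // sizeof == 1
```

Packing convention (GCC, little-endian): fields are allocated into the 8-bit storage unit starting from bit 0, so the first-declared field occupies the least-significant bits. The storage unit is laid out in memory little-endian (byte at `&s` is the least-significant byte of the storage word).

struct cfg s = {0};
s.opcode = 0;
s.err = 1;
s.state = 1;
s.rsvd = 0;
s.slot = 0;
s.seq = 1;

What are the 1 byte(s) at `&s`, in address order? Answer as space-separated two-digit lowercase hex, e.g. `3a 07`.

26

opcode:1 = 0 → 0x0 << 0 → word 0x00
err:1 = 1 → 0x1 << 1 → word 0x02
state:1 = 1 → 0x1 << 2 → word 0x06
rsvd:1 = 0 → 0x0 << 3 → word 0x06
slot:1 = 0 → 0x0 << 4 → word 0x06
seq:3 = 1 → 0x1 << 5 → word 0x26
word = 0x26 → little-endian bytes:
  [0]=0x26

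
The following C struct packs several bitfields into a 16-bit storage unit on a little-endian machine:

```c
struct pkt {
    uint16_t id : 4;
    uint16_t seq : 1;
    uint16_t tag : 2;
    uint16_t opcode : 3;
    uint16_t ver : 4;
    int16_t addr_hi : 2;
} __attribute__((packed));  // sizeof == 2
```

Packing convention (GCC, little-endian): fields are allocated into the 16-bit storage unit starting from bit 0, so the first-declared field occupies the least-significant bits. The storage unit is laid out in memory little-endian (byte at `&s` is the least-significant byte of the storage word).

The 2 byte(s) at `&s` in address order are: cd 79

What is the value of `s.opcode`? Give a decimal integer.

3

[0]=0xcd [1]=0x79 (little-endian) → word 0x79cd
id:4 @ bit 0 → (0x79cd>>0)&0xf = 0xd
seq:1 @ bit 4 → (0x79cd>>4)&0x1 = 0x0
tag:2 @ bit 5 → (0x79cd>>5)&0x3 = 0x2
opcode:3 @ bit 7 → (0x79cd>>7)&0x7 = 0x3  ←
ver:4 @ bit 10 → (0x79cd>>10)&0xf = 0xe
addr_hi:2 @ bit 14 → (0x79cd>>14)&0x3 = 0x1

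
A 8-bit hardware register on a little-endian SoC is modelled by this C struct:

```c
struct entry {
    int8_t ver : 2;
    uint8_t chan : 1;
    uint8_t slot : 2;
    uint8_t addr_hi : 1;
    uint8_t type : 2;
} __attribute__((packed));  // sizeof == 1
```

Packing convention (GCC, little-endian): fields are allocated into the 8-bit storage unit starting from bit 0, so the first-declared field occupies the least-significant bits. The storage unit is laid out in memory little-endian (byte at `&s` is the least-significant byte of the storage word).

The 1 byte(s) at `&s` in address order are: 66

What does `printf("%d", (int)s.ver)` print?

-2

[0]=0x66 (little-endian) → word 0x66
ver:2 @ bit 0 → (0x66>>0)&0x3 = 0x2  ←
chan:1 @ bit 2 → (0x66>>2)&0x1 = 0x1
slot:2 @ bit 3 → (0x66>>3)&0x3 = 0x0
addr_hi:1 @ bit 5 → (0x66>>5)&0x1 = 0x1
type:2 @ bit 6 → (0x66>>6)&0x3 = 0x1
ver signed 2b, MSB=1: 2 - 4 = -2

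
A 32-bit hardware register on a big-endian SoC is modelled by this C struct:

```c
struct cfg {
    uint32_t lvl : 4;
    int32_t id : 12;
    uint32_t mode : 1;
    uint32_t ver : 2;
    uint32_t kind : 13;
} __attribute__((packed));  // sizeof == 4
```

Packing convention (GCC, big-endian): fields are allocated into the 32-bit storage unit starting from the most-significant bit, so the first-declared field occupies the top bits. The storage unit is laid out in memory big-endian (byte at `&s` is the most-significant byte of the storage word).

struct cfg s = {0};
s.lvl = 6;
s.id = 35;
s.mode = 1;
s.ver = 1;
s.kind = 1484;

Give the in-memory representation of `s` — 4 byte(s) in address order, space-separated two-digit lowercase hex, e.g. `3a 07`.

60 23 a5 cc

lvl:4 = 6 → 0x6 << 28 → word 0x60000000
id:12 = 35 → 0x23 << 16 → word 0x60230000
mode:1 = 1 → 0x1 << 15 → word 0x60238000
ver:2 = 1 → 0x1 << 13 → word 0x6023a000
kind:13 = 1484 → 0x5cc << 0 → word 0x6023a5cc
word = 0x6023a5cc → big-endian bytes:
  [0]=0x60  [1]=0x23  [2]=0xa5  [3]=0xcc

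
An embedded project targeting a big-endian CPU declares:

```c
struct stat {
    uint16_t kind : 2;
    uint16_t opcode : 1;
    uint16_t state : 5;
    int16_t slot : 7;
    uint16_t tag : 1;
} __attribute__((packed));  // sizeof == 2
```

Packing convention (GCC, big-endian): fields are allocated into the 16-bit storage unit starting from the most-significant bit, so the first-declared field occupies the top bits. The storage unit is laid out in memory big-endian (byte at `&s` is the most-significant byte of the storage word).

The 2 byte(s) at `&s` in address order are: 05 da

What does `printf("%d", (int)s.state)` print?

5

[0]=0x05 [1]=0xda (big-endian) → word 0x05da
kind:2 @ bit 14 → (0x05da>>14)&0x3 = 0x0
opcode:1 @ bit 13 → (0x05da>>13)&0x1 = 0x0
state:5 @ bit 8 → (0x05da>>8)&0x1f = 0x5  ←
slot:7 @ bit 1 → (0x05da>>1)&0x7f = 0x6d
tag:1 @ bit 0 → (0x05da>>0)&0x1 = 0x0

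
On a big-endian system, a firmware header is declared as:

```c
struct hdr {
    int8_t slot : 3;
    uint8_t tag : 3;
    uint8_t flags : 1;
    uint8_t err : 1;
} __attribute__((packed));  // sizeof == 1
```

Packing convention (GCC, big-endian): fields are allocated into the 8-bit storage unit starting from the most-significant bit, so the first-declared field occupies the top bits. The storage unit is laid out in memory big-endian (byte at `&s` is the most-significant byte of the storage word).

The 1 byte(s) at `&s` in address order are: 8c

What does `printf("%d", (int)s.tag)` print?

3

[0]=0x8c (big-endian) → word 0x8c
slot [5+:3] = (word>>5) & 0x7 = 4
tag [2+:3] = (word>>2) & 0x7 = 3  ←
flags [1+:1] = (word>>1) & 0x1 = 0
err [0+:1] = (word>>0) & 0x1 = 0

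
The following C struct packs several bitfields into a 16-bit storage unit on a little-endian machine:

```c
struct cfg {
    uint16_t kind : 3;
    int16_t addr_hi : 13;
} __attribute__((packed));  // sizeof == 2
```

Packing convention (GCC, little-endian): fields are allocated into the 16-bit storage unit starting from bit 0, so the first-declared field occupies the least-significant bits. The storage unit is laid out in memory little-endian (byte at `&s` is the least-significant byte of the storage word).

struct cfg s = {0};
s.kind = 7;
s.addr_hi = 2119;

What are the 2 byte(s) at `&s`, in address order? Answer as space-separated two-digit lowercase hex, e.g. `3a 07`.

3f 42

[0+:3] kind=7 & 0x7 = 0x7; word=0x0007
[3+:13] addr_hi=2119 & 0x1fff = 0x847; word=0x423f
word = 0x423f → little-endian bytes:
  [0]=0x3f  [1]=0x42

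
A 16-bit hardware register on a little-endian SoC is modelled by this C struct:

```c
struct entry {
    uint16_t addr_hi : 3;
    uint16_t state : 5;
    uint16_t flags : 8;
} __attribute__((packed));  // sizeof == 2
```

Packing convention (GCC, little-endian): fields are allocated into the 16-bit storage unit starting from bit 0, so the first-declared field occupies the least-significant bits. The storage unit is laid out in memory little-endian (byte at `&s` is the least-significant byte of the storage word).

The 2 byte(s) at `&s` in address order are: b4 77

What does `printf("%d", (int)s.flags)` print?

[0]=0xb4 [1]=0x77 (little-endian) → word 0x77b4
addr_hi:3 @ bit 0 → (0x77b4>>0)&0x7 = 0x4
state:5 @ bit 3 → (0x77b4>>3)&0x1f = 0x16
flags:8 @ bit 8 → (0x77b4>>8)&0xff = 0x77  ←

119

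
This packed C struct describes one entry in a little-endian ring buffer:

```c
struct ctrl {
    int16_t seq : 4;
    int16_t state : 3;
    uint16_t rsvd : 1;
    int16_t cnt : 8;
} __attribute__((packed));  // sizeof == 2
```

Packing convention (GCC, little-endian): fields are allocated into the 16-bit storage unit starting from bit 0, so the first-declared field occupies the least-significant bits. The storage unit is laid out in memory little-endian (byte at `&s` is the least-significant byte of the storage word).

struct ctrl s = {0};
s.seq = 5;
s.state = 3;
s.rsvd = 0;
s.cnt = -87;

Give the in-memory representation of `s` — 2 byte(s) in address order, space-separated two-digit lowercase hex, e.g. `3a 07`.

seq:4 = 5 → 0x5 << 0 → word 0x0005
state:3 = 3 → 0x3 << 4 → word 0x0035
rsvd:1 = 0 → 0x0 << 7 → word 0x0035
cnt:8 = -87 → 0xa9 << 8 → word 0xa935
word = 0xa935 → little-endian bytes:
  [0]=0x35  [1]=0xa9

35 a9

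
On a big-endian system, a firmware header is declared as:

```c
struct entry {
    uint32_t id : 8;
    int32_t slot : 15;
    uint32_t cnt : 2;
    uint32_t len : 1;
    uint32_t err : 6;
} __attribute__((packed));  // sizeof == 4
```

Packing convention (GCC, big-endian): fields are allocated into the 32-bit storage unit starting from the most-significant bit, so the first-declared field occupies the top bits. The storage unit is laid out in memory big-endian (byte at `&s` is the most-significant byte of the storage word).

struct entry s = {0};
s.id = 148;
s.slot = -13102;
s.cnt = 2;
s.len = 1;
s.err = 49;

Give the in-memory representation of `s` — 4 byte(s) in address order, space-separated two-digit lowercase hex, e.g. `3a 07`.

94 99 a5 71

id (8b) val=148 bits=0x94 at bit 24: 0x94000000
slot (15b) val=-13102 bits=0x4cd2 at bit 9: 0x9499a400
cnt (2b) val=2 bits=0x2 at bit 7: 0x9499a500
len (1b) val=1 bits=0x1 at bit 6: 0x9499a540
err (6b) val=49 bits=0x31 at bit 0: 0x9499a571
word = 0x9499a571 → big-endian bytes:
  [0]=0x94  [1]=0x99  [2]=0xa5  [3]=0x71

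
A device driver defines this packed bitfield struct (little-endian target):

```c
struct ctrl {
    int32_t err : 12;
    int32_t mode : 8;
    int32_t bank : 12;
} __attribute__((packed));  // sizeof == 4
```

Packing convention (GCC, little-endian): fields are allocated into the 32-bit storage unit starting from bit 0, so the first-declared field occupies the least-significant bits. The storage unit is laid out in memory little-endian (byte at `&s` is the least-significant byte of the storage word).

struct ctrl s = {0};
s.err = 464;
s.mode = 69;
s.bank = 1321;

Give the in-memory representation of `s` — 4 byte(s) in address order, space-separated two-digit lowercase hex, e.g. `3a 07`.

d0 51 94 52

[0+:12] err=464 & 0xfff = 0x1d0; word=0x000001d0
[12+:8] mode=69 & 0xff = 0x45; word=0x000451d0
[20+:12] bank=1321 & 0xfff = 0x529; word=0x529451d0
word = 0x529451d0 → little-endian bytes:
  [0]=0xd0  [1]=0x51  [2]=0x94  [3]=0x52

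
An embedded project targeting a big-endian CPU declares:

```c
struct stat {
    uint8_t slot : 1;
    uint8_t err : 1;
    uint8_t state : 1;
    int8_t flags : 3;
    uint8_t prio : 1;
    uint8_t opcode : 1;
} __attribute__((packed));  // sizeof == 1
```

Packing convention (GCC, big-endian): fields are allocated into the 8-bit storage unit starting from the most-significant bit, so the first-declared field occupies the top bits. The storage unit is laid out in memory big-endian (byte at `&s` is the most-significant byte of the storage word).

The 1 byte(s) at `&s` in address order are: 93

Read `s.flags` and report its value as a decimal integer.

[0]=0x93 (big-endian) → word 0x93
slot [7+:1] = (word>>7) & 0x1 = 1
err [6+:1] = (word>>6) & 0x1 = 0
state [5+:1] = (word>>5) & 0x1 = 0
flags [2+:3] = (word>>2) & 0x7 = 4  ←
prio [1+:1] = (word>>1) & 0x1 = 1
opcode [0+:1] = (word>>0) & 0x1 = 1
flags signed 3b, MSB=1: 4 - 8 = -4

-4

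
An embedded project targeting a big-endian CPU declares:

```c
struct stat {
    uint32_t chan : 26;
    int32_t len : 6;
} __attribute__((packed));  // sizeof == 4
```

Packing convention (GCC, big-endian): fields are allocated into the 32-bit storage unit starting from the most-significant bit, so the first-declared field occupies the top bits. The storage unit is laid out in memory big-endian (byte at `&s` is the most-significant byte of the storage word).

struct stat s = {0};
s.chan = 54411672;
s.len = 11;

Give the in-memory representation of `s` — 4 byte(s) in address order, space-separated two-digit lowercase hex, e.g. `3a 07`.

[6+:26] chan=54411672 & 0x3ffffff = 0x33e4198; word=0xcf906600
[0+:6] len=11 & 0x3f = 0xb; word=0xcf90660b
word = 0xcf90660b → big-endian bytes:
  [0]=0xcf  [1]=0x90  [2]=0x66  [3]=0x0b

cf 90 66 0b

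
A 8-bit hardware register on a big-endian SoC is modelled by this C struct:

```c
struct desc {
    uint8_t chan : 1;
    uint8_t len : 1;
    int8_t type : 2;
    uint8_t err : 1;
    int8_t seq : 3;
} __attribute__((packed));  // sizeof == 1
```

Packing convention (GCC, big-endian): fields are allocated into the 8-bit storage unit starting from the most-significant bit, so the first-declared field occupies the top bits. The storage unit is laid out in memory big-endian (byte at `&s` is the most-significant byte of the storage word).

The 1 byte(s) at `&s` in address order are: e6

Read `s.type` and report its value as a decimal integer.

[0]=0xe6 (big-endian) → word 0xe6
chan [7+:1] = (word>>7) & 0x1 = 1
len [6+:1] = (word>>6) & 0x1 = 1
type [4+:2] = (word>>4) & 0x3 = 2  ←
err [3+:1] = (word>>3) & 0x1 = 0
seq [0+:3] = (word>>0) & 0x7 = 6
type signed 2b, MSB=1: 2 - 4 = -2

-2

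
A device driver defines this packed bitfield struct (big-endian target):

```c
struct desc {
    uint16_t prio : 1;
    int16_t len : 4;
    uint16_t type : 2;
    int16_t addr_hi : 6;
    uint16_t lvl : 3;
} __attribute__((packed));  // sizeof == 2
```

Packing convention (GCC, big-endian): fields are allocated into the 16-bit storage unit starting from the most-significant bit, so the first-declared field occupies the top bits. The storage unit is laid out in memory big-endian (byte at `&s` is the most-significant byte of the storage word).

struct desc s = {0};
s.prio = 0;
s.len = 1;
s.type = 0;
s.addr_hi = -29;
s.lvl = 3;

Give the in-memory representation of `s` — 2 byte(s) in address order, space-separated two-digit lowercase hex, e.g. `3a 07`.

[15+:1] prio=0 & 0x1 = 0x0; word=0x0000
[11+:4] len=1 & 0xf = 0x1; word=0x0800
[9+:2] type=0 & 0x3 = 0x0; word=0x0800
[3+:6] addr_hi=-29 & 0x3f = 0x23; word=0x0918
[0+:3] lvl=3 & 0x7 = 0x3; word=0x091b
word = 0x091b → big-endian bytes:
  [0]=0x09  [1]=0x1b

09 1b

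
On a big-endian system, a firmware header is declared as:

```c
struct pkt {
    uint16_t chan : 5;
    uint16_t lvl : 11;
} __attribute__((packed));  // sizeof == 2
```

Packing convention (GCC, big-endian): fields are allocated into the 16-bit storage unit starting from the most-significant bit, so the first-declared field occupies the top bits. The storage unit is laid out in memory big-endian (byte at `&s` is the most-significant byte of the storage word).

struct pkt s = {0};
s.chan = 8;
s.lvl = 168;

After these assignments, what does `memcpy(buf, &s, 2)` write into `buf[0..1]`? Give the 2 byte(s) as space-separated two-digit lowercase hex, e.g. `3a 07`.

[11+:5] chan=8 & 0x1f = 0x8; word=0x4000
[0+:11] lvl=168 & 0x7ff = 0xa8; word=0x40a8
word = 0x40a8 → big-endian bytes:
  [0]=0x40  [1]=0xa8

40 a8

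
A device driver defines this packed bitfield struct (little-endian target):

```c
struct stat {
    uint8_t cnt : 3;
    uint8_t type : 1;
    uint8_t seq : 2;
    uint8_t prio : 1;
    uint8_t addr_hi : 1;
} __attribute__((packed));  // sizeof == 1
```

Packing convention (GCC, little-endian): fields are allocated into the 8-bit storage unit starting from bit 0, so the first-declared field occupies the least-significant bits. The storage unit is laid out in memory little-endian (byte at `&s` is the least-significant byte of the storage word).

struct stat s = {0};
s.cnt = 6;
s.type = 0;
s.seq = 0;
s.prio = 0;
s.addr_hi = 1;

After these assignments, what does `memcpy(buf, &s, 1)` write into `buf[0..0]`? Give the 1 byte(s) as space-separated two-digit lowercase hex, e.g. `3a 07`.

[0+:3] cnt=6 & 0x7 = 0x6; word=0x06
[3+:1] type=0 & 0x1 = 0x0; word=0x06
[4+:2] seq=0 & 0x3 = 0x0; word=0x06
[6+:1] prio=0 & 0x1 = 0x0; word=0x06
[7+:1] addr_hi=1 & 0x1 = 0x1; word=0x86
word = 0x86 → little-endian bytes:
  [0]=0x86

86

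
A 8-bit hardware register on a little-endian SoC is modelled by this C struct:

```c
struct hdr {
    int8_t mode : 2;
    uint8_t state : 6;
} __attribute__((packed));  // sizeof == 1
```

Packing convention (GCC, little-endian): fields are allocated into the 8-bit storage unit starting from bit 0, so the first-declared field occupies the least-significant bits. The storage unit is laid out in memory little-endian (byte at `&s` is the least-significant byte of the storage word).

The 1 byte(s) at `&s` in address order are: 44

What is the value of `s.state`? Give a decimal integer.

17

[0]=0x44 (little-endian) → word 0x44
mode [0+:2] = (word>>0) & 0x3 = 0
state [2+:6] = (word>>2) & 0x3f = 17  ←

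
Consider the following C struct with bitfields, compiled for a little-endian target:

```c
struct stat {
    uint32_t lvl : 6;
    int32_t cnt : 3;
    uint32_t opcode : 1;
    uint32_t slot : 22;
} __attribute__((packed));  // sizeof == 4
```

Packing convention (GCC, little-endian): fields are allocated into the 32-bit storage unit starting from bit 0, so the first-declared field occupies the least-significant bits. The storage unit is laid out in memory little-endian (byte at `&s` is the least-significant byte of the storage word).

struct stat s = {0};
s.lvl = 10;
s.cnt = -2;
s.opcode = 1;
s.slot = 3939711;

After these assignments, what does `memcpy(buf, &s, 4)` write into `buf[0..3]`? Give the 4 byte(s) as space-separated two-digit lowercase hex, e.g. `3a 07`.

lvl (6b) val=10 bits=0xa at bit 0: 0x0000000a
cnt (3b) val=-2 bits=0x6 at bit 6: 0x0000018a
opcode (1b) val=1 bits=0x1 at bit 9: 0x0000038a
slot (22b) val=3939711 bits=0x3c1d7f at bit 10: 0xf075ff8a
word = 0xf075ff8a → little-endian bytes:
  [0]=0x8a  [1]=0xff  [2]=0x75  [3]=0xf0

8a ff 75 f0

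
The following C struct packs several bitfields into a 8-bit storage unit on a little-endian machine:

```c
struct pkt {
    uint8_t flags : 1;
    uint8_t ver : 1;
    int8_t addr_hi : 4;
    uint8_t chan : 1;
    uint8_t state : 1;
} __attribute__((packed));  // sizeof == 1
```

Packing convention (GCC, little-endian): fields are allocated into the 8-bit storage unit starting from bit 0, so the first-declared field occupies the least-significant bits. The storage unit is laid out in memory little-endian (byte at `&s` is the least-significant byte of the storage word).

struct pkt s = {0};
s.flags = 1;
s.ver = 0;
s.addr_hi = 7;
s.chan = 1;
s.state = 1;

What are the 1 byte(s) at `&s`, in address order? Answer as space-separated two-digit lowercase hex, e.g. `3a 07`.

dd

flags (1b) val=1 bits=0x1 at bit 0: 0x01
ver (1b) val=0 bits=0x0 at bit 1: 0x01
addr_hi (4b) val=7 bits=0x7 at bit 2: 0x1d
chan (1b) val=1 bits=0x1 at bit 6: 0x5d
state (1b) val=1 bits=0x1 at bit 7: 0xdd
word = 0xdd → little-endian bytes:
  [0]=0xdd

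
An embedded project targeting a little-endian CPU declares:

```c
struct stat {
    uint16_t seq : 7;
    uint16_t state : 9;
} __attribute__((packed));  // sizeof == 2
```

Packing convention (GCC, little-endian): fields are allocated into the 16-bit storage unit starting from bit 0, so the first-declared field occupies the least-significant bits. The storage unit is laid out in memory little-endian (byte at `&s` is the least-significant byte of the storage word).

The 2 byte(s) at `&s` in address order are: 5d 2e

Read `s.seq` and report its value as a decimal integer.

93

[0]=0x5d [1]=0x2e (little-endian) → word 0x2e5d
seq [0+:7] = (word>>0) & 0x7f = 93  ←
state [7+:9] = (word>>7) & 0x1ff = 92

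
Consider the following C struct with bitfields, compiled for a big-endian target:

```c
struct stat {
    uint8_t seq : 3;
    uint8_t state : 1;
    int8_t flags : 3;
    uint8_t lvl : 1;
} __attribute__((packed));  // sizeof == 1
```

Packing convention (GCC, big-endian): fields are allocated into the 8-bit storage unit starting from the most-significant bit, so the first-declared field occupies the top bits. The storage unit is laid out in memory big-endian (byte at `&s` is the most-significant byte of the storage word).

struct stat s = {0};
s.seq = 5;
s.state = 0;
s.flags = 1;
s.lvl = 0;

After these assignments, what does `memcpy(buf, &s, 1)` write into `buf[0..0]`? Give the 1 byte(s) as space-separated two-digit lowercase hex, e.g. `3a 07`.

seq:3 = 5 → 0x5 << 5 → word 0xa0
state:1 = 0 → 0x0 << 4 → word 0xa0
flags:3 = 1 → 0x1 << 1 → word 0xa2
lvl:1 = 0 → 0x0 << 0 → word 0xa2
word = 0xa2 → big-endian bytes:
  [0]=0xa2

a2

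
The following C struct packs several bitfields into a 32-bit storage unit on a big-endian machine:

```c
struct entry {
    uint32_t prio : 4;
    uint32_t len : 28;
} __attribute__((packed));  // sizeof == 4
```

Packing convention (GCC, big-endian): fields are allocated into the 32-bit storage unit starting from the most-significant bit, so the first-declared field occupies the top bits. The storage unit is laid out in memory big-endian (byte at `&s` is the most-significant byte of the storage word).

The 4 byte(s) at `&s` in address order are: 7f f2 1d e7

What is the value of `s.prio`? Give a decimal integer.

[0]=0x7f [1]=0xf2 [2]=0x1d [3]=0xe7 (big-endian) → word 0x7ff21de7
prio [28+:4] = (word>>28) & 0xf = 7  ←
len [0+:28] = (word>>0) & 0xfffffff = 267525607

7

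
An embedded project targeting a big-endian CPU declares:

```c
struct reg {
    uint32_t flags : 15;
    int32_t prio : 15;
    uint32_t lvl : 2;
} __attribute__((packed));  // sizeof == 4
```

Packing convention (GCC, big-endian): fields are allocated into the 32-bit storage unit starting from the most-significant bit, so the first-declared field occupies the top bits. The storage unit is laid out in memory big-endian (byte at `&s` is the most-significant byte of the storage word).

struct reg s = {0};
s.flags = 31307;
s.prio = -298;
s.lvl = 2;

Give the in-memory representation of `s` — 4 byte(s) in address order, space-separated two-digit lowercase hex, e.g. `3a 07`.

f4 97 fb 5a

flags:15 = 31307 → 0x7a4b << 17 → word 0xf4960000
prio:15 = -298 → 0x7ed6 << 2 → word 0xf497fb58
lvl:2 = 2 → 0x2 << 0 → word 0xf497fb5a
word = 0xf497fb5a → big-endian bytes:
  [0]=0xf4  [1]=0x97  [2]=0xfb  [3]=0x5a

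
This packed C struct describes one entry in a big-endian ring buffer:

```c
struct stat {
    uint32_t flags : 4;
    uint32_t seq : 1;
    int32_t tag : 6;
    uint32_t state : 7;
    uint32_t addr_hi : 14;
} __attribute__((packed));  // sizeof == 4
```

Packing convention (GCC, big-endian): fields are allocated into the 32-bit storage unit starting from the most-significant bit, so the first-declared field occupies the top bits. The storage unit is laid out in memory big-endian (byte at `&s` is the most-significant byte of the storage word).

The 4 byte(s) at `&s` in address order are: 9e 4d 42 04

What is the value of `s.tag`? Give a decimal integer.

[0]=0x9e [1]=0x4d [2]=0x42 [3]=0x04 (big-endian) → word 0x9e4d4204
flags:4 @ bit 28 → (0x9e4d4204>>28)&0xf = 0x9
seq:1 @ bit 27 → (0x9e4d4204>>27)&0x1 = 0x1
tag:6 @ bit 21 → (0x9e4d4204>>21)&0x3f = 0x32  ←
state:7 @ bit 14 → (0x9e4d4204>>14)&0x7f = 0x35
addr_hi:14 @ bit 0 → (0x9e4d4204>>0)&0x3fff = 0x204
tag signed 6b, MSB=1: 50 - 64 = -14

-14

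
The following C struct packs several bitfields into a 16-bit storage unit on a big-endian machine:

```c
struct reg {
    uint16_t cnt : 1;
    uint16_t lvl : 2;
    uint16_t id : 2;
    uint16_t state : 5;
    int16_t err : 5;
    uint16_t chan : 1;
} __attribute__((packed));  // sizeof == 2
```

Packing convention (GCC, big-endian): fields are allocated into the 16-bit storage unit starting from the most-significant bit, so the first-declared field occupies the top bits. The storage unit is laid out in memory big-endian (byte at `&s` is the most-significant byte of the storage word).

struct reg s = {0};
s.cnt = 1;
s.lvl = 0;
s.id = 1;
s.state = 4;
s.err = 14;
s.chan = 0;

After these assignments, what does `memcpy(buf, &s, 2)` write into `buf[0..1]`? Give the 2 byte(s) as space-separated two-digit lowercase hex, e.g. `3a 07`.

[15+:1] cnt=1 & 0x1 = 0x1; word=0x8000
[13+:2] lvl=0 & 0x3 = 0x0; word=0x8000
[11+:2] id=1 & 0x3 = 0x1; word=0x8800
[6+:5] state=4 & 0x1f = 0x4; word=0x8900
[1+:5] err=14 & 0x1f = 0xe; word=0x891c
[0+:1] chan=0 & 0x1 = 0x0; word=0x891c
word = 0x891c → big-endian bytes:
  [0]=0x89  [1]=0x1c

89 1c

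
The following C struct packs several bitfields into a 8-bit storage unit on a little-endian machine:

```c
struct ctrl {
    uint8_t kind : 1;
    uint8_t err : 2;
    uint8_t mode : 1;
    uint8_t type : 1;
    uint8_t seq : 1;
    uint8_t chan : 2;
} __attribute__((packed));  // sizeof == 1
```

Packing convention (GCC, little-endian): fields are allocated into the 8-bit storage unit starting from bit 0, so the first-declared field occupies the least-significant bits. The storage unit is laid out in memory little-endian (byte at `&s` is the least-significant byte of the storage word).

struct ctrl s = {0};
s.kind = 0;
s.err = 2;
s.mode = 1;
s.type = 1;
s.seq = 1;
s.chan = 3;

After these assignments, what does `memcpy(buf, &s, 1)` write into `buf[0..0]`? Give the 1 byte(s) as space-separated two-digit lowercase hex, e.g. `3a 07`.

fc

[0+:1] kind=0 & 0x1 = 0x0; word=0x00
[1+:2] err=2 & 0x3 = 0x2; word=0x04
[3+:1] mode=1 & 0x1 = 0x1; word=0x0c
[4+:1] type=1 & 0x1 = 0x1; word=0x1c
[5+:1] seq=1 & 0x1 = 0x1; word=0x3c
[6+:2] chan=3 & 0x3 = 0x3; word=0xfc
word = 0xfc → little-endian bytes:
  [0]=0xfc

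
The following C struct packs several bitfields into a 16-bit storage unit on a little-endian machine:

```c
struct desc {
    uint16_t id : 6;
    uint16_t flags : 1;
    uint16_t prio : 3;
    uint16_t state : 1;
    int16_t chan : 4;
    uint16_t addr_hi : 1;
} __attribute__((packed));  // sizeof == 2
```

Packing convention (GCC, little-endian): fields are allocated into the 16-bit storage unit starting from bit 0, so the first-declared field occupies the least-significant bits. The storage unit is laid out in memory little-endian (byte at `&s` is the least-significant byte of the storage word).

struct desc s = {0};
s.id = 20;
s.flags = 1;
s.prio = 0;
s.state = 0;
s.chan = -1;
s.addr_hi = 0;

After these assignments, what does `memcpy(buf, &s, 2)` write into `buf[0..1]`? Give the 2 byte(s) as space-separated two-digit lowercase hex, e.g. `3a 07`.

[0+:6] id=20 & 0x3f = 0x14; word=0x0014
[6+:1] flags=1 & 0x1 = 0x1; word=0x0054
[7+:3] prio=0 & 0x7 = 0x0; word=0x0054
[10+:1] state=0 & 0x1 = 0x0; word=0x0054
[11+:4] chan=-1 & 0xf = 0xf; word=0x7854
[15+:1] addr_hi=0 & 0x1 = 0x0; word=0x7854
word = 0x7854 → little-endian bytes:
  [0]=0x54  [1]=0x78

54 78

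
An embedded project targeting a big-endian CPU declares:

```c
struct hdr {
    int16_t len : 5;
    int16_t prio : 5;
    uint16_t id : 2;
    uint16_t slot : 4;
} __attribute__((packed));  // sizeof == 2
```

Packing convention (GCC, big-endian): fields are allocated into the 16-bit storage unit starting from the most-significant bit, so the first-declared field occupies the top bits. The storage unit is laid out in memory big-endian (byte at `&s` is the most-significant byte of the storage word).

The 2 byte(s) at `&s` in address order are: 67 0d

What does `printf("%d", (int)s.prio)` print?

[0]=0x67 [1]=0x0d (big-endian) → word 0x670d
len [11+:5] = (word>>11) & 0x1f = 12
prio [6+:5] = (word>>6) & 0x1f = 28  ←
id [4+:2] = (word>>4) & 0x3 = 0
slot [0+:4] = (word>>0) & 0xf = 13
prio signed 5b, MSB=1: 28 - 32 = -4

-4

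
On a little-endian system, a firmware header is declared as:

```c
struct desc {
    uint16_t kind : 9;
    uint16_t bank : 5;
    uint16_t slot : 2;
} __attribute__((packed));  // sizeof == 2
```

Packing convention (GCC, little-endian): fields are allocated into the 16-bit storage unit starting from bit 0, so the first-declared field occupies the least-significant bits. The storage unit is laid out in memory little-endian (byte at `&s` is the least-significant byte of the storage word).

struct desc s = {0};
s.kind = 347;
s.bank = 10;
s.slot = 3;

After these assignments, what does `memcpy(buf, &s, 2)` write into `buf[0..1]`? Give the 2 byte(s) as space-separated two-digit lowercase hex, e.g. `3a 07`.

kind (9b) val=347 bits=0x15b at bit 0: 0x015b
bank (5b) val=10 bits=0xa at bit 9: 0x155b
slot (2b) val=3 bits=0x3 at bit 14: 0xd55b
word = 0xd55b → little-endian bytes:
  [0]=0x5b  [1]=0xd5

5b d5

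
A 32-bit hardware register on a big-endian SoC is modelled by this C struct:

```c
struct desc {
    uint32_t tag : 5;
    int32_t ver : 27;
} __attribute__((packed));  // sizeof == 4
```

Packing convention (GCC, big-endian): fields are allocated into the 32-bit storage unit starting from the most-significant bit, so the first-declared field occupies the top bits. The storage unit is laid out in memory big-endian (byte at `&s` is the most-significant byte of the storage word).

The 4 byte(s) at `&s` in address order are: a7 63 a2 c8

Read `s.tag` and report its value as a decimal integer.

20

[0]=0xa7 [1]=0x63 [2]=0xa2 [3]=0xc8 (big-endian) → word 0xa763a2c8
tag [27+:5] = (word>>27) & 0x1f = 20  ←
ver [0+:27] = (word>>0) & 0x7ffffff = 123970248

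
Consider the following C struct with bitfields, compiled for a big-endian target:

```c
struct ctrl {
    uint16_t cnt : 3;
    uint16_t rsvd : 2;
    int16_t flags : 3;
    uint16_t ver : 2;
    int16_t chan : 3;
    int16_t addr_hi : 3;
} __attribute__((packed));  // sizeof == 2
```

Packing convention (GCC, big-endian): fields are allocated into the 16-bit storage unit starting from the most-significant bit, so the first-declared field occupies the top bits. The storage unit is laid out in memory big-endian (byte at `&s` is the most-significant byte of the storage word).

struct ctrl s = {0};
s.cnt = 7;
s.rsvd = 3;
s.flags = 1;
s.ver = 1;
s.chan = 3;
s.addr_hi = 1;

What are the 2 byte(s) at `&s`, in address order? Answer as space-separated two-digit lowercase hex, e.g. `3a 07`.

cnt (3b) val=7 bits=0x7 at bit 13: 0xe000
rsvd (2b) val=3 bits=0x3 at bit 11: 0xf800
flags (3b) val=1 bits=0x1 at bit 8: 0xf900
ver (2b) val=1 bits=0x1 at bit 6: 0xf940
chan (3b) val=3 bits=0x3 at bit 3: 0xf958
addr_hi (3b) val=1 bits=0x1 at bit 0: 0xf959
word = 0xf959 → big-endian bytes:
  [0]=0xf9  [1]=0x59

f9 59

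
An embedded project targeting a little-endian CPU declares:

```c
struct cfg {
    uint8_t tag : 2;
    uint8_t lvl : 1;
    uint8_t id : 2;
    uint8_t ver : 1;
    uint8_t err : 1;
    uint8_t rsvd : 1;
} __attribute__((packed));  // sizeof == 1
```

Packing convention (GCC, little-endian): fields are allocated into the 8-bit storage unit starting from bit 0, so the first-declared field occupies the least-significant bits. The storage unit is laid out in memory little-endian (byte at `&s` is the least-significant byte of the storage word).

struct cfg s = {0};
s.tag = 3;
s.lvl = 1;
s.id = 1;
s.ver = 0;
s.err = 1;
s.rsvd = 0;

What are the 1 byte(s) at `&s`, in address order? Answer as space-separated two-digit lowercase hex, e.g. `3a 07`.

tag (2b) val=3 bits=0x3 at bit 0: 0x03
lvl (1b) val=1 bits=0x1 at bit 2: 0x07
id (2b) val=1 bits=0x1 at bit 3: 0x0f
ver (1b) val=0 bits=0x0 at bit 5: 0x0f
err (1b) val=1 bits=0x1 at bit 6: 0x4f
rsvd (1b) val=0 bits=0x0 at bit 7: 0x4f
word = 0x4f → little-endian bytes:
  [0]=0x4f

4f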